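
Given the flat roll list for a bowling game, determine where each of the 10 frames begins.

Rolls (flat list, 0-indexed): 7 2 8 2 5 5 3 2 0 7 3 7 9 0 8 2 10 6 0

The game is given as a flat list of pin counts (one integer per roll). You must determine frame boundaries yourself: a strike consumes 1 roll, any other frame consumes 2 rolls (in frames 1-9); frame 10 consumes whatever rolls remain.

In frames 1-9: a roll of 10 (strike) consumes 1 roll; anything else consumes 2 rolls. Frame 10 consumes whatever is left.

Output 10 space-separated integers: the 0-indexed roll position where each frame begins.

Answer: 0 2 4 6 8 10 12 14 16 17

Derivation:
Frame 1 starts at roll index 0: rolls=7,2 (sum=9), consumes 2 rolls
Frame 2 starts at roll index 2: rolls=8,2 (sum=10), consumes 2 rolls
Frame 3 starts at roll index 4: rolls=5,5 (sum=10), consumes 2 rolls
Frame 4 starts at roll index 6: rolls=3,2 (sum=5), consumes 2 rolls
Frame 5 starts at roll index 8: rolls=0,7 (sum=7), consumes 2 rolls
Frame 6 starts at roll index 10: rolls=3,7 (sum=10), consumes 2 rolls
Frame 7 starts at roll index 12: rolls=9,0 (sum=9), consumes 2 rolls
Frame 8 starts at roll index 14: rolls=8,2 (sum=10), consumes 2 rolls
Frame 9 starts at roll index 16: roll=10 (strike), consumes 1 roll
Frame 10 starts at roll index 17: 2 remaining rolls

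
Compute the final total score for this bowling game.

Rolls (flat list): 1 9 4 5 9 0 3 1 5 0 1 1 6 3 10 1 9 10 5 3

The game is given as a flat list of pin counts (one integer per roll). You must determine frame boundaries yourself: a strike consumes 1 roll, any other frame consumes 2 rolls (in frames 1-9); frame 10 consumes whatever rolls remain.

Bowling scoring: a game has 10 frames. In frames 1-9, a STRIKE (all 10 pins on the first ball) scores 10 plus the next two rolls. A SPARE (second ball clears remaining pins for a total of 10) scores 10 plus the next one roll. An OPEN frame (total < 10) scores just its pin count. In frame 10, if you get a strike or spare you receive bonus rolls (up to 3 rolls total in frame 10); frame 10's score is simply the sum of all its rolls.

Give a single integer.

Frame 1: SPARE (1+9=10). 10 + next roll (4) = 14. Cumulative: 14
Frame 2: OPEN (4+5=9). Cumulative: 23
Frame 3: OPEN (9+0=9). Cumulative: 32
Frame 4: OPEN (3+1=4). Cumulative: 36
Frame 5: OPEN (5+0=5). Cumulative: 41
Frame 6: OPEN (1+1=2). Cumulative: 43
Frame 7: OPEN (6+3=9). Cumulative: 52
Frame 8: STRIKE. 10 + next two rolls (1+9) = 20. Cumulative: 72
Frame 9: SPARE (1+9=10). 10 + next roll (10) = 20. Cumulative: 92
Frame 10: STRIKE. Sum of all frame-10 rolls (10+5+3) = 18. Cumulative: 110

Answer: 110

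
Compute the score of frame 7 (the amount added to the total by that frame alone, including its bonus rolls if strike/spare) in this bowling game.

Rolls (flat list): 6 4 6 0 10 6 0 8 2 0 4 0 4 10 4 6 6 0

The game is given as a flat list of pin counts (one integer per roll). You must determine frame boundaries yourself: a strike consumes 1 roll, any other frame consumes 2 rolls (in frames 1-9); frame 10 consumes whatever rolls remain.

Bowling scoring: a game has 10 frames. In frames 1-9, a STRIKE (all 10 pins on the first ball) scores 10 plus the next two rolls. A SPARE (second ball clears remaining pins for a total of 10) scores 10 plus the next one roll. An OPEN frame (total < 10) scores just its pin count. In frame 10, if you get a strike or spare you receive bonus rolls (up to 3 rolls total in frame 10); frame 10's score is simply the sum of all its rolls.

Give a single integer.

Answer: 4

Derivation:
Frame 1: SPARE (6+4=10). 10 + next roll (6) = 16. Cumulative: 16
Frame 2: OPEN (6+0=6). Cumulative: 22
Frame 3: STRIKE. 10 + next two rolls (6+0) = 16. Cumulative: 38
Frame 4: OPEN (6+0=6). Cumulative: 44
Frame 5: SPARE (8+2=10). 10 + next roll (0) = 10. Cumulative: 54
Frame 6: OPEN (0+4=4). Cumulative: 58
Frame 7: OPEN (0+4=4). Cumulative: 62
Frame 8: STRIKE. 10 + next two rolls (4+6) = 20. Cumulative: 82
Frame 9: SPARE (4+6=10). 10 + next roll (6) = 16. Cumulative: 98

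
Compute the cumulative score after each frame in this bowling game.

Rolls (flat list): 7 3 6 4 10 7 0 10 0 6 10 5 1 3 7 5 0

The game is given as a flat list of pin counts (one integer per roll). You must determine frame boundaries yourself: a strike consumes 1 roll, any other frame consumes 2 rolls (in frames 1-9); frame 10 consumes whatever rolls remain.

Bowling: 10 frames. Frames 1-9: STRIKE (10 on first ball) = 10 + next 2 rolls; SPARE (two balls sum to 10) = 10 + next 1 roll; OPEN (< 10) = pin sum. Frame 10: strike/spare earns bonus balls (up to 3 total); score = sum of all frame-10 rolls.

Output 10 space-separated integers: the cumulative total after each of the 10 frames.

Answer: 16 36 53 60 76 82 98 104 119 124

Derivation:
Frame 1: SPARE (7+3=10). 10 + next roll (6) = 16. Cumulative: 16
Frame 2: SPARE (6+4=10). 10 + next roll (10) = 20. Cumulative: 36
Frame 3: STRIKE. 10 + next two rolls (7+0) = 17. Cumulative: 53
Frame 4: OPEN (7+0=7). Cumulative: 60
Frame 5: STRIKE. 10 + next two rolls (0+6) = 16. Cumulative: 76
Frame 6: OPEN (0+6=6). Cumulative: 82
Frame 7: STRIKE. 10 + next two rolls (5+1) = 16. Cumulative: 98
Frame 8: OPEN (5+1=6). Cumulative: 104
Frame 9: SPARE (3+7=10). 10 + next roll (5) = 15. Cumulative: 119
Frame 10: OPEN. Sum of all frame-10 rolls (5+0) = 5. Cumulative: 124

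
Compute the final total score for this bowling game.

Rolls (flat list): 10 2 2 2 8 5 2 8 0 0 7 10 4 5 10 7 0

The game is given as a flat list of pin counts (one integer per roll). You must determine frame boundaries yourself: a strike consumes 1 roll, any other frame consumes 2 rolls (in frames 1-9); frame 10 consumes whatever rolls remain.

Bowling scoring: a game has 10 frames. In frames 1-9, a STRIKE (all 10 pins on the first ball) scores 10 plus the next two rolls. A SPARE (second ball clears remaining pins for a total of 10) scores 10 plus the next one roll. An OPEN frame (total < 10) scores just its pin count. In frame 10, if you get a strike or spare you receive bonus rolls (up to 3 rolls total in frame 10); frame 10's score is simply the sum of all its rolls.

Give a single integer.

Answer: 107

Derivation:
Frame 1: STRIKE. 10 + next two rolls (2+2) = 14. Cumulative: 14
Frame 2: OPEN (2+2=4). Cumulative: 18
Frame 3: SPARE (2+8=10). 10 + next roll (5) = 15. Cumulative: 33
Frame 4: OPEN (5+2=7). Cumulative: 40
Frame 5: OPEN (8+0=8). Cumulative: 48
Frame 6: OPEN (0+7=7). Cumulative: 55
Frame 7: STRIKE. 10 + next two rolls (4+5) = 19. Cumulative: 74
Frame 8: OPEN (4+5=9). Cumulative: 83
Frame 9: STRIKE. 10 + next two rolls (7+0) = 17. Cumulative: 100
Frame 10: OPEN. Sum of all frame-10 rolls (7+0) = 7. Cumulative: 107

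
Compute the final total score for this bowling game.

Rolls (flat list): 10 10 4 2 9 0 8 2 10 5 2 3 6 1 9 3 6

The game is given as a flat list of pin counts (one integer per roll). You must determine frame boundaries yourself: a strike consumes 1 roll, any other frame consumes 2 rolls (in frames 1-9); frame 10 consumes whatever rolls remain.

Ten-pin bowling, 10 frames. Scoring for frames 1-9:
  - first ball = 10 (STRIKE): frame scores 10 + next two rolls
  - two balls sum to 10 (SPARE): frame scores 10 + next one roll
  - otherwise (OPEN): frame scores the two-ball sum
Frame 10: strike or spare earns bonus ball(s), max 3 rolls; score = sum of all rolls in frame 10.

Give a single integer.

Answer: 130

Derivation:
Frame 1: STRIKE. 10 + next two rolls (10+4) = 24. Cumulative: 24
Frame 2: STRIKE. 10 + next two rolls (4+2) = 16. Cumulative: 40
Frame 3: OPEN (4+2=6). Cumulative: 46
Frame 4: OPEN (9+0=9). Cumulative: 55
Frame 5: SPARE (8+2=10). 10 + next roll (10) = 20. Cumulative: 75
Frame 6: STRIKE. 10 + next two rolls (5+2) = 17. Cumulative: 92
Frame 7: OPEN (5+2=7). Cumulative: 99
Frame 8: OPEN (3+6=9). Cumulative: 108
Frame 9: SPARE (1+9=10). 10 + next roll (3) = 13. Cumulative: 121
Frame 10: OPEN. Sum of all frame-10 rolls (3+6) = 9. Cumulative: 130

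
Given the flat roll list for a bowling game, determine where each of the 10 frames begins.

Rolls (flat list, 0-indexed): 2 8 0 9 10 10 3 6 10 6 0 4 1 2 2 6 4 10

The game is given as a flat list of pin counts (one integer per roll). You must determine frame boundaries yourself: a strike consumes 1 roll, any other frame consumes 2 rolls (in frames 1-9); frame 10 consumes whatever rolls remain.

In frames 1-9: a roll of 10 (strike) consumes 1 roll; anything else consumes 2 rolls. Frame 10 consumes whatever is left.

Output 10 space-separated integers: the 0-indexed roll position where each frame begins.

Answer: 0 2 4 5 6 8 9 11 13 15

Derivation:
Frame 1 starts at roll index 0: rolls=2,8 (sum=10), consumes 2 rolls
Frame 2 starts at roll index 2: rolls=0,9 (sum=9), consumes 2 rolls
Frame 3 starts at roll index 4: roll=10 (strike), consumes 1 roll
Frame 4 starts at roll index 5: roll=10 (strike), consumes 1 roll
Frame 5 starts at roll index 6: rolls=3,6 (sum=9), consumes 2 rolls
Frame 6 starts at roll index 8: roll=10 (strike), consumes 1 roll
Frame 7 starts at roll index 9: rolls=6,0 (sum=6), consumes 2 rolls
Frame 8 starts at roll index 11: rolls=4,1 (sum=5), consumes 2 rolls
Frame 9 starts at roll index 13: rolls=2,2 (sum=4), consumes 2 rolls
Frame 10 starts at roll index 15: 3 remaining rolls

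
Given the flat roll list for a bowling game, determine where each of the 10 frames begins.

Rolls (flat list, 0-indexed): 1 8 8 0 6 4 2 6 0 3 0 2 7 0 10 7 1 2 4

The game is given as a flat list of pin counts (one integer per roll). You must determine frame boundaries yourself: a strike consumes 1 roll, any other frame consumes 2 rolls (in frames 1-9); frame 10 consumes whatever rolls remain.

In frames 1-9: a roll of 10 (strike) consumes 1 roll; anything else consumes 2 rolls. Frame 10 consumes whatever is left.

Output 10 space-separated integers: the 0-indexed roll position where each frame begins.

Answer: 0 2 4 6 8 10 12 14 15 17

Derivation:
Frame 1 starts at roll index 0: rolls=1,8 (sum=9), consumes 2 rolls
Frame 2 starts at roll index 2: rolls=8,0 (sum=8), consumes 2 rolls
Frame 3 starts at roll index 4: rolls=6,4 (sum=10), consumes 2 rolls
Frame 4 starts at roll index 6: rolls=2,6 (sum=8), consumes 2 rolls
Frame 5 starts at roll index 8: rolls=0,3 (sum=3), consumes 2 rolls
Frame 6 starts at roll index 10: rolls=0,2 (sum=2), consumes 2 rolls
Frame 7 starts at roll index 12: rolls=7,0 (sum=7), consumes 2 rolls
Frame 8 starts at roll index 14: roll=10 (strike), consumes 1 roll
Frame 9 starts at roll index 15: rolls=7,1 (sum=8), consumes 2 rolls
Frame 10 starts at roll index 17: 2 remaining rolls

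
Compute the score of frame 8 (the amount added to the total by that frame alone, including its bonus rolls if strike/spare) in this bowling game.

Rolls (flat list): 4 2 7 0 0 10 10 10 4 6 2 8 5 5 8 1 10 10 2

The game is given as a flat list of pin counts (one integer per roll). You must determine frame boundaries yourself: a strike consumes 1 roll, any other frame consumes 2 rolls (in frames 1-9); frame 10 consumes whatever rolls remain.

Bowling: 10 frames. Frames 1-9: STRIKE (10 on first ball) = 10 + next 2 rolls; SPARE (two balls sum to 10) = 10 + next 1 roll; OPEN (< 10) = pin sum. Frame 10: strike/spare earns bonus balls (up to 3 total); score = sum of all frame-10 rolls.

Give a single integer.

Answer: 18

Derivation:
Frame 1: OPEN (4+2=6). Cumulative: 6
Frame 2: OPEN (7+0=7). Cumulative: 13
Frame 3: SPARE (0+10=10). 10 + next roll (10) = 20. Cumulative: 33
Frame 4: STRIKE. 10 + next two rolls (10+4) = 24. Cumulative: 57
Frame 5: STRIKE. 10 + next two rolls (4+6) = 20. Cumulative: 77
Frame 6: SPARE (4+6=10). 10 + next roll (2) = 12. Cumulative: 89
Frame 7: SPARE (2+8=10). 10 + next roll (5) = 15. Cumulative: 104
Frame 8: SPARE (5+5=10). 10 + next roll (8) = 18. Cumulative: 122
Frame 9: OPEN (8+1=9). Cumulative: 131
Frame 10: STRIKE. Sum of all frame-10 rolls (10+10+2) = 22. Cumulative: 153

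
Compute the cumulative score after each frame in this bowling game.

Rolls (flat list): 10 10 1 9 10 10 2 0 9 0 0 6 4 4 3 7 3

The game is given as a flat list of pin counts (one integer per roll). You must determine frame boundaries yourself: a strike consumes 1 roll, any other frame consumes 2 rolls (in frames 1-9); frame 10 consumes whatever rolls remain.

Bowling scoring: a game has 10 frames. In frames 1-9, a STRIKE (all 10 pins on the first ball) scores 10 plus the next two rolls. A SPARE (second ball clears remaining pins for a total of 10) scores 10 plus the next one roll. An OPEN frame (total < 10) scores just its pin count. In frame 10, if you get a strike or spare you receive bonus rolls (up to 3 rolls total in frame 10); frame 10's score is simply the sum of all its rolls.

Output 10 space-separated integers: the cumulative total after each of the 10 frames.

Answer: 21 41 61 83 95 97 106 112 120 133

Derivation:
Frame 1: STRIKE. 10 + next two rolls (10+1) = 21. Cumulative: 21
Frame 2: STRIKE. 10 + next two rolls (1+9) = 20. Cumulative: 41
Frame 3: SPARE (1+9=10). 10 + next roll (10) = 20. Cumulative: 61
Frame 4: STRIKE. 10 + next two rolls (10+2) = 22. Cumulative: 83
Frame 5: STRIKE. 10 + next two rolls (2+0) = 12. Cumulative: 95
Frame 6: OPEN (2+0=2). Cumulative: 97
Frame 7: OPEN (9+0=9). Cumulative: 106
Frame 8: OPEN (0+6=6). Cumulative: 112
Frame 9: OPEN (4+4=8). Cumulative: 120
Frame 10: SPARE. Sum of all frame-10 rolls (3+7+3) = 13. Cumulative: 133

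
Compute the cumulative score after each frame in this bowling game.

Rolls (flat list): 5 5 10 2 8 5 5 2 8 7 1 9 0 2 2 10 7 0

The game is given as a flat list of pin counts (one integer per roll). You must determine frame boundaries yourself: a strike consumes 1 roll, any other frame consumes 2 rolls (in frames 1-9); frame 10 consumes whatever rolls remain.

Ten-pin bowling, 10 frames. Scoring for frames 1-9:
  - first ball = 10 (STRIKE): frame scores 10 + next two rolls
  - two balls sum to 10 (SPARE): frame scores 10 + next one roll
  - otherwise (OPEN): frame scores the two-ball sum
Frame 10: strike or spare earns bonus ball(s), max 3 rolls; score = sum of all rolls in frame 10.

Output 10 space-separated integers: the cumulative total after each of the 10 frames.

Frame 1: SPARE (5+5=10). 10 + next roll (10) = 20. Cumulative: 20
Frame 2: STRIKE. 10 + next two rolls (2+8) = 20. Cumulative: 40
Frame 3: SPARE (2+8=10). 10 + next roll (5) = 15. Cumulative: 55
Frame 4: SPARE (5+5=10). 10 + next roll (2) = 12. Cumulative: 67
Frame 5: SPARE (2+8=10). 10 + next roll (7) = 17. Cumulative: 84
Frame 6: OPEN (7+1=8). Cumulative: 92
Frame 7: OPEN (9+0=9). Cumulative: 101
Frame 8: OPEN (2+2=4). Cumulative: 105
Frame 9: STRIKE. 10 + next two rolls (7+0) = 17. Cumulative: 122
Frame 10: OPEN. Sum of all frame-10 rolls (7+0) = 7. Cumulative: 129

Answer: 20 40 55 67 84 92 101 105 122 129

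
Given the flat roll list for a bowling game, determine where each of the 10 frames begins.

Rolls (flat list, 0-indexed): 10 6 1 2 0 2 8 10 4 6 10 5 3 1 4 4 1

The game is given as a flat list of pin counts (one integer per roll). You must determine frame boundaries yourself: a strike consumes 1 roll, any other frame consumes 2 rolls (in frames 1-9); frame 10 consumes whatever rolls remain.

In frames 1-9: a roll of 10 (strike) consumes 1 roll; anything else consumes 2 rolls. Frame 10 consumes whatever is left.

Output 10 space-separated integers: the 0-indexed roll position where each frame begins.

Answer: 0 1 3 5 7 8 10 11 13 15

Derivation:
Frame 1 starts at roll index 0: roll=10 (strike), consumes 1 roll
Frame 2 starts at roll index 1: rolls=6,1 (sum=7), consumes 2 rolls
Frame 3 starts at roll index 3: rolls=2,0 (sum=2), consumes 2 rolls
Frame 4 starts at roll index 5: rolls=2,8 (sum=10), consumes 2 rolls
Frame 5 starts at roll index 7: roll=10 (strike), consumes 1 roll
Frame 6 starts at roll index 8: rolls=4,6 (sum=10), consumes 2 rolls
Frame 7 starts at roll index 10: roll=10 (strike), consumes 1 roll
Frame 8 starts at roll index 11: rolls=5,3 (sum=8), consumes 2 rolls
Frame 9 starts at roll index 13: rolls=1,4 (sum=5), consumes 2 rolls
Frame 10 starts at roll index 15: 2 remaining rolls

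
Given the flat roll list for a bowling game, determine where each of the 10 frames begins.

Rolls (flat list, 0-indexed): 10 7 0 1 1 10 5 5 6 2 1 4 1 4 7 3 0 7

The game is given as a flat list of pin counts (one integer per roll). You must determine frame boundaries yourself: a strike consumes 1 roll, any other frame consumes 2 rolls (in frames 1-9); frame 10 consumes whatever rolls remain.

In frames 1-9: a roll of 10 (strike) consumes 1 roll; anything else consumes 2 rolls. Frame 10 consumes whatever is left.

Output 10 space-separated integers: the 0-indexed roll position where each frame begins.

Frame 1 starts at roll index 0: roll=10 (strike), consumes 1 roll
Frame 2 starts at roll index 1: rolls=7,0 (sum=7), consumes 2 rolls
Frame 3 starts at roll index 3: rolls=1,1 (sum=2), consumes 2 rolls
Frame 4 starts at roll index 5: roll=10 (strike), consumes 1 roll
Frame 5 starts at roll index 6: rolls=5,5 (sum=10), consumes 2 rolls
Frame 6 starts at roll index 8: rolls=6,2 (sum=8), consumes 2 rolls
Frame 7 starts at roll index 10: rolls=1,4 (sum=5), consumes 2 rolls
Frame 8 starts at roll index 12: rolls=1,4 (sum=5), consumes 2 rolls
Frame 9 starts at roll index 14: rolls=7,3 (sum=10), consumes 2 rolls
Frame 10 starts at roll index 16: 2 remaining rolls

Answer: 0 1 3 5 6 8 10 12 14 16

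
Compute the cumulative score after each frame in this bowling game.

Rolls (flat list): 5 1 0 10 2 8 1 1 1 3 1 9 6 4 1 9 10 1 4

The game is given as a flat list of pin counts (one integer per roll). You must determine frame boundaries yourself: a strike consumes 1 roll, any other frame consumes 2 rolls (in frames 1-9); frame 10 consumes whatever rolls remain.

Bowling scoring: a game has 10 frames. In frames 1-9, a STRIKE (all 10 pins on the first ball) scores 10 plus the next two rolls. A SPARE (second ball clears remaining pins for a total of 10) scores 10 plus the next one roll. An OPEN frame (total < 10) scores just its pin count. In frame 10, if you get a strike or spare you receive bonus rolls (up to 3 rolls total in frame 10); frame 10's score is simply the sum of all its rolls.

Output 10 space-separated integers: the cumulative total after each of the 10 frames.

Frame 1: OPEN (5+1=6). Cumulative: 6
Frame 2: SPARE (0+10=10). 10 + next roll (2) = 12. Cumulative: 18
Frame 3: SPARE (2+8=10). 10 + next roll (1) = 11. Cumulative: 29
Frame 4: OPEN (1+1=2). Cumulative: 31
Frame 5: OPEN (1+3=4). Cumulative: 35
Frame 6: SPARE (1+9=10). 10 + next roll (6) = 16. Cumulative: 51
Frame 7: SPARE (6+4=10). 10 + next roll (1) = 11. Cumulative: 62
Frame 8: SPARE (1+9=10). 10 + next roll (10) = 20. Cumulative: 82
Frame 9: STRIKE. 10 + next two rolls (1+4) = 15. Cumulative: 97
Frame 10: OPEN. Sum of all frame-10 rolls (1+4) = 5. Cumulative: 102

Answer: 6 18 29 31 35 51 62 82 97 102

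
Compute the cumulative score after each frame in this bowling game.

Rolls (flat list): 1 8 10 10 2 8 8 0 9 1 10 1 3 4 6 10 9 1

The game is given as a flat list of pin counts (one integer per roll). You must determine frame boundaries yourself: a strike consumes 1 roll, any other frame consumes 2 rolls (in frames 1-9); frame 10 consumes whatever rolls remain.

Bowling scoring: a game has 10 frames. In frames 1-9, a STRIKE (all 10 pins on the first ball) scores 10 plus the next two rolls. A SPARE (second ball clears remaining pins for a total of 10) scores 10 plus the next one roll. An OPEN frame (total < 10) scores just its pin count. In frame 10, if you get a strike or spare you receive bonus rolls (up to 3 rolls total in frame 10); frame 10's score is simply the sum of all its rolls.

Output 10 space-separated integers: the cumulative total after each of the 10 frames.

Answer: 9 31 51 69 77 97 111 115 135 155

Derivation:
Frame 1: OPEN (1+8=9). Cumulative: 9
Frame 2: STRIKE. 10 + next two rolls (10+2) = 22. Cumulative: 31
Frame 3: STRIKE. 10 + next two rolls (2+8) = 20. Cumulative: 51
Frame 4: SPARE (2+8=10). 10 + next roll (8) = 18. Cumulative: 69
Frame 5: OPEN (8+0=8). Cumulative: 77
Frame 6: SPARE (9+1=10). 10 + next roll (10) = 20. Cumulative: 97
Frame 7: STRIKE. 10 + next two rolls (1+3) = 14. Cumulative: 111
Frame 8: OPEN (1+3=4). Cumulative: 115
Frame 9: SPARE (4+6=10). 10 + next roll (10) = 20. Cumulative: 135
Frame 10: STRIKE. Sum of all frame-10 rolls (10+9+1) = 20. Cumulative: 155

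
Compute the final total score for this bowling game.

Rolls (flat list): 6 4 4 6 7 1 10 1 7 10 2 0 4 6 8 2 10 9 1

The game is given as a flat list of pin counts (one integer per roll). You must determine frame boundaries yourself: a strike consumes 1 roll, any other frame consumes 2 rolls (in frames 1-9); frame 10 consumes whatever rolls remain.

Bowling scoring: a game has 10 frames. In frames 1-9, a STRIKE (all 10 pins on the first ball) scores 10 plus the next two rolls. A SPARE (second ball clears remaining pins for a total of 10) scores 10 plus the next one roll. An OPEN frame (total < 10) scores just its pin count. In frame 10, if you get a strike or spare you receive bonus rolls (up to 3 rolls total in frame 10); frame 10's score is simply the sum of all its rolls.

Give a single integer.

Answer: 137

Derivation:
Frame 1: SPARE (6+4=10). 10 + next roll (4) = 14. Cumulative: 14
Frame 2: SPARE (4+6=10). 10 + next roll (7) = 17. Cumulative: 31
Frame 3: OPEN (7+1=8). Cumulative: 39
Frame 4: STRIKE. 10 + next two rolls (1+7) = 18. Cumulative: 57
Frame 5: OPEN (1+7=8). Cumulative: 65
Frame 6: STRIKE. 10 + next two rolls (2+0) = 12. Cumulative: 77
Frame 7: OPEN (2+0=2). Cumulative: 79
Frame 8: SPARE (4+6=10). 10 + next roll (8) = 18. Cumulative: 97
Frame 9: SPARE (8+2=10). 10 + next roll (10) = 20. Cumulative: 117
Frame 10: STRIKE. Sum of all frame-10 rolls (10+9+1) = 20. Cumulative: 137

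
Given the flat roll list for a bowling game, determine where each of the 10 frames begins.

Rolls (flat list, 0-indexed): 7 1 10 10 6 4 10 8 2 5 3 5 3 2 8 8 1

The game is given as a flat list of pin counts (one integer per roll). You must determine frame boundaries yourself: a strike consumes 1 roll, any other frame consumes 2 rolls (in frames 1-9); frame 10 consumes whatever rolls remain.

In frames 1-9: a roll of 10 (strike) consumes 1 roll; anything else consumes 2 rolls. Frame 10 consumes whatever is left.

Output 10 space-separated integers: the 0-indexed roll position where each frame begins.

Answer: 0 2 3 4 6 7 9 11 13 15

Derivation:
Frame 1 starts at roll index 0: rolls=7,1 (sum=8), consumes 2 rolls
Frame 2 starts at roll index 2: roll=10 (strike), consumes 1 roll
Frame 3 starts at roll index 3: roll=10 (strike), consumes 1 roll
Frame 4 starts at roll index 4: rolls=6,4 (sum=10), consumes 2 rolls
Frame 5 starts at roll index 6: roll=10 (strike), consumes 1 roll
Frame 6 starts at roll index 7: rolls=8,2 (sum=10), consumes 2 rolls
Frame 7 starts at roll index 9: rolls=5,3 (sum=8), consumes 2 rolls
Frame 8 starts at roll index 11: rolls=5,3 (sum=8), consumes 2 rolls
Frame 9 starts at roll index 13: rolls=2,8 (sum=10), consumes 2 rolls
Frame 10 starts at roll index 15: 2 remaining rolls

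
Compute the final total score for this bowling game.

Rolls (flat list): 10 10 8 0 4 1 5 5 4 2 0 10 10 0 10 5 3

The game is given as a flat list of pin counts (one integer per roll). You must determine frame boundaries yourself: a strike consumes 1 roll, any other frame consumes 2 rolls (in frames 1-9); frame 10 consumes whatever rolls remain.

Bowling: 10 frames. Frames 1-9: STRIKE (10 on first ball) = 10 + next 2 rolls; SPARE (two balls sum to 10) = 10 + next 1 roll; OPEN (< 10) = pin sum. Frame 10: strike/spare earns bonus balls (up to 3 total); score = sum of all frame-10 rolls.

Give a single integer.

Frame 1: STRIKE. 10 + next two rolls (10+8) = 28. Cumulative: 28
Frame 2: STRIKE. 10 + next two rolls (8+0) = 18. Cumulative: 46
Frame 3: OPEN (8+0=8). Cumulative: 54
Frame 4: OPEN (4+1=5). Cumulative: 59
Frame 5: SPARE (5+5=10). 10 + next roll (4) = 14. Cumulative: 73
Frame 6: OPEN (4+2=6). Cumulative: 79
Frame 7: SPARE (0+10=10). 10 + next roll (10) = 20. Cumulative: 99
Frame 8: STRIKE. 10 + next two rolls (0+10) = 20. Cumulative: 119
Frame 9: SPARE (0+10=10). 10 + next roll (5) = 15. Cumulative: 134
Frame 10: OPEN. Sum of all frame-10 rolls (5+3) = 8. Cumulative: 142

Answer: 142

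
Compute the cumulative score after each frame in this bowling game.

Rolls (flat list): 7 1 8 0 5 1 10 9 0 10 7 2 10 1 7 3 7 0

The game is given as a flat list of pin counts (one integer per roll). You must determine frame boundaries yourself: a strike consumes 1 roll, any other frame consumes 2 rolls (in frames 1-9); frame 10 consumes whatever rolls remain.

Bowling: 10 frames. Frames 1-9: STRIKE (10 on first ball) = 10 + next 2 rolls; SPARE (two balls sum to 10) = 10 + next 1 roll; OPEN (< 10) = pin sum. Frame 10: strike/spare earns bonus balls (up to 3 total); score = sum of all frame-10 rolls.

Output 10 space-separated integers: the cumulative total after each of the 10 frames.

Frame 1: OPEN (7+1=8). Cumulative: 8
Frame 2: OPEN (8+0=8). Cumulative: 16
Frame 3: OPEN (5+1=6). Cumulative: 22
Frame 4: STRIKE. 10 + next two rolls (9+0) = 19. Cumulative: 41
Frame 5: OPEN (9+0=9). Cumulative: 50
Frame 6: STRIKE. 10 + next two rolls (7+2) = 19. Cumulative: 69
Frame 7: OPEN (7+2=9). Cumulative: 78
Frame 8: STRIKE. 10 + next two rolls (1+7) = 18. Cumulative: 96
Frame 9: OPEN (1+7=8). Cumulative: 104
Frame 10: SPARE. Sum of all frame-10 rolls (3+7+0) = 10. Cumulative: 114

Answer: 8 16 22 41 50 69 78 96 104 114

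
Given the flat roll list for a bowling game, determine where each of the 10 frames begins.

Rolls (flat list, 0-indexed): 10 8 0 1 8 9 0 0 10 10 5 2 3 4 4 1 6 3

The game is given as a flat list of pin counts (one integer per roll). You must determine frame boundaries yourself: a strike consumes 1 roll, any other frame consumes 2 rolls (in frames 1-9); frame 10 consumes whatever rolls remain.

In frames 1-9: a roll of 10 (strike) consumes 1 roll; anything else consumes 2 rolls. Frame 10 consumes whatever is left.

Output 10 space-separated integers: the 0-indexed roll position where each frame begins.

Answer: 0 1 3 5 7 9 10 12 14 16

Derivation:
Frame 1 starts at roll index 0: roll=10 (strike), consumes 1 roll
Frame 2 starts at roll index 1: rolls=8,0 (sum=8), consumes 2 rolls
Frame 3 starts at roll index 3: rolls=1,8 (sum=9), consumes 2 rolls
Frame 4 starts at roll index 5: rolls=9,0 (sum=9), consumes 2 rolls
Frame 5 starts at roll index 7: rolls=0,10 (sum=10), consumes 2 rolls
Frame 6 starts at roll index 9: roll=10 (strike), consumes 1 roll
Frame 7 starts at roll index 10: rolls=5,2 (sum=7), consumes 2 rolls
Frame 8 starts at roll index 12: rolls=3,4 (sum=7), consumes 2 rolls
Frame 9 starts at roll index 14: rolls=4,1 (sum=5), consumes 2 rolls
Frame 10 starts at roll index 16: 2 remaining rolls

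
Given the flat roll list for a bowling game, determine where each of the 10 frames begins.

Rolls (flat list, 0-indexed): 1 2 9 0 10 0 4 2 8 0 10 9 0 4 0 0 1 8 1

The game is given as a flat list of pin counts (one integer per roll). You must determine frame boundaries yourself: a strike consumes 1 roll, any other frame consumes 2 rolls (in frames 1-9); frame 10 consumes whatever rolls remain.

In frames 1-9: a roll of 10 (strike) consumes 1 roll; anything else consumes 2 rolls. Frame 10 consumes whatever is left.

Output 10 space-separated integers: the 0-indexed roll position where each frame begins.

Answer: 0 2 4 5 7 9 11 13 15 17

Derivation:
Frame 1 starts at roll index 0: rolls=1,2 (sum=3), consumes 2 rolls
Frame 2 starts at roll index 2: rolls=9,0 (sum=9), consumes 2 rolls
Frame 3 starts at roll index 4: roll=10 (strike), consumes 1 roll
Frame 4 starts at roll index 5: rolls=0,4 (sum=4), consumes 2 rolls
Frame 5 starts at roll index 7: rolls=2,8 (sum=10), consumes 2 rolls
Frame 6 starts at roll index 9: rolls=0,10 (sum=10), consumes 2 rolls
Frame 7 starts at roll index 11: rolls=9,0 (sum=9), consumes 2 rolls
Frame 8 starts at roll index 13: rolls=4,0 (sum=4), consumes 2 rolls
Frame 9 starts at roll index 15: rolls=0,1 (sum=1), consumes 2 rolls
Frame 10 starts at roll index 17: 2 remaining rolls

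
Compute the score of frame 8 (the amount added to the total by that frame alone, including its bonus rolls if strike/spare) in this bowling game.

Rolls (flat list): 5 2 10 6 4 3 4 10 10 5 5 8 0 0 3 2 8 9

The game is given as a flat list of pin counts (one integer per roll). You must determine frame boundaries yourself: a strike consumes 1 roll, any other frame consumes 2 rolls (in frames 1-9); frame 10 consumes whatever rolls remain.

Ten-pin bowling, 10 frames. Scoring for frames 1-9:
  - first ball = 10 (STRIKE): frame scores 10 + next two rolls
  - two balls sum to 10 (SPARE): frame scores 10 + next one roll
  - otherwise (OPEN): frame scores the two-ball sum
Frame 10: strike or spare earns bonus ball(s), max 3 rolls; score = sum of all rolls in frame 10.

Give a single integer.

Answer: 8

Derivation:
Frame 1: OPEN (5+2=7). Cumulative: 7
Frame 2: STRIKE. 10 + next two rolls (6+4) = 20. Cumulative: 27
Frame 3: SPARE (6+4=10). 10 + next roll (3) = 13. Cumulative: 40
Frame 4: OPEN (3+4=7). Cumulative: 47
Frame 5: STRIKE. 10 + next two rolls (10+5) = 25. Cumulative: 72
Frame 6: STRIKE. 10 + next two rolls (5+5) = 20. Cumulative: 92
Frame 7: SPARE (5+5=10). 10 + next roll (8) = 18. Cumulative: 110
Frame 8: OPEN (8+0=8). Cumulative: 118
Frame 9: OPEN (0+3=3). Cumulative: 121
Frame 10: SPARE. Sum of all frame-10 rolls (2+8+9) = 19. Cumulative: 140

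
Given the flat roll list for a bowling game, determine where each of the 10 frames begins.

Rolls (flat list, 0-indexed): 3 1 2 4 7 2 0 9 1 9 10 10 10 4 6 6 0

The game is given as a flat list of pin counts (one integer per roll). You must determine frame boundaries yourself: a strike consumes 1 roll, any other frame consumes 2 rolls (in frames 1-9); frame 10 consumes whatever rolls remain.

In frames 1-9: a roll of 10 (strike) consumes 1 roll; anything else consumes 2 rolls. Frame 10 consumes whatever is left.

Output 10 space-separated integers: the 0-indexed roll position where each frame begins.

Frame 1 starts at roll index 0: rolls=3,1 (sum=4), consumes 2 rolls
Frame 2 starts at roll index 2: rolls=2,4 (sum=6), consumes 2 rolls
Frame 3 starts at roll index 4: rolls=7,2 (sum=9), consumes 2 rolls
Frame 4 starts at roll index 6: rolls=0,9 (sum=9), consumes 2 rolls
Frame 5 starts at roll index 8: rolls=1,9 (sum=10), consumes 2 rolls
Frame 6 starts at roll index 10: roll=10 (strike), consumes 1 roll
Frame 7 starts at roll index 11: roll=10 (strike), consumes 1 roll
Frame 8 starts at roll index 12: roll=10 (strike), consumes 1 roll
Frame 9 starts at roll index 13: rolls=4,6 (sum=10), consumes 2 rolls
Frame 10 starts at roll index 15: 2 remaining rolls

Answer: 0 2 4 6 8 10 11 12 13 15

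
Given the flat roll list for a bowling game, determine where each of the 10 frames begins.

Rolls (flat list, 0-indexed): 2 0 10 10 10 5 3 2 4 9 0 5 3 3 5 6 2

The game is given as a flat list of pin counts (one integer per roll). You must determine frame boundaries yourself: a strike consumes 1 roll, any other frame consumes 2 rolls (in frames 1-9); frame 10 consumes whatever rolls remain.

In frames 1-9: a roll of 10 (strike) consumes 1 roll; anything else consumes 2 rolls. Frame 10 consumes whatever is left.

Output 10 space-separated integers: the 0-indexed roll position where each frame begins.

Answer: 0 2 3 4 5 7 9 11 13 15

Derivation:
Frame 1 starts at roll index 0: rolls=2,0 (sum=2), consumes 2 rolls
Frame 2 starts at roll index 2: roll=10 (strike), consumes 1 roll
Frame 3 starts at roll index 3: roll=10 (strike), consumes 1 roll
Frame 4 starts at roll index 4: roll=10 (strike), consumes 1 roll
Frame 5 starts at roll index 5: rolls=5,3 (sum=8), consumes 2 rolls
Frame 6 starts at roll index 7: rolls=2,4 (sum=6), consumes 2 rolls
Frame 7 starts at roll index 9: rolls=9,0 (sum=9), consumes 2 rolls
Frame 8 starts at roll index 11: rolls=5,3 (sum=8), consumes 2 rolls
Frame 9 starts at roll index 13: rolls=3,5 (sum=8), consumes 2 rolls
Frame 10 starts at roll index 15: 2 remaining rolls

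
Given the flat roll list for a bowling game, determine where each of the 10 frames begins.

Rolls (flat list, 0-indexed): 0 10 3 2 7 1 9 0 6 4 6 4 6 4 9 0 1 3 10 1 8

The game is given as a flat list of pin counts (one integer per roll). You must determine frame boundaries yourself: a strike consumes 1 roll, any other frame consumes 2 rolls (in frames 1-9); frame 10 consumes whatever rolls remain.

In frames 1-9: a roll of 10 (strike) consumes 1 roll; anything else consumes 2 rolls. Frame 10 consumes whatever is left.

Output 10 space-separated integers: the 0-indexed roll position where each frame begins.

Frame 1 starts at roll index 0: rolls=0,10 (sum=10), consumes 2 rolls
Frame 2 starts at roll index 2: rolls=3,2 (sum=5), consumes 2 rolls
Frame 3 starts at roll index 4: rolls=7,1 (sum=8), consumes 2 rolls
Frame 4 starts at roll index 6: rolls=9,0 (sum=9), consumes 2 rolls
Frame 5 starts at roll index 8: rolls=6,4 (sum=10), consumes 2 rolls
Frame 6 starts at roll index 10: rolls=6,4 (sum=10), consumes 2 rolls
Frame 7 starts at roll index 12: rolls=6,4 (sum=10), consumes 2 rolls
Frame 8 starts at roll index 14: rolls=9,0 (sum=9), consumes 2 rolls
Frame 9 starts at roll index 16: rolls=1,3 (sum=4), consumes 2 rolls
Frame 10 starts at roll index 18: 3 remaining rolls

Answer: 0 2 4 6 8 10 12 14 16 18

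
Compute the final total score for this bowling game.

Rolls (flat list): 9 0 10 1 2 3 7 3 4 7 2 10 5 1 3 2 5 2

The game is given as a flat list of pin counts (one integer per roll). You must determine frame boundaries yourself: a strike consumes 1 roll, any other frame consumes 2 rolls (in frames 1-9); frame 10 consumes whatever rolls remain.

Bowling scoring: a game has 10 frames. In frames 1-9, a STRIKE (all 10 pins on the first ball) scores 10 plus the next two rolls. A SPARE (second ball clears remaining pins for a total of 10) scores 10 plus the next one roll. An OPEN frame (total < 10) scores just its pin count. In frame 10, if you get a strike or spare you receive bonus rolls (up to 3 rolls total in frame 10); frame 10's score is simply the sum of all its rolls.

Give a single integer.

Answer: 88

Derivation:
Frame 1: OPEN (9+0=9). Cumulative: 9
Frame 2: STRIKE. 10 + next two rolls (1+2) = 13. Cumulative: 22
Frame 3: OPEN (1+2=3). Cumulative: 25
Frame 4: SPARE (3+7=10). 10 + next roll (3) = 13. Cumulative: 38
Frame 5: OPEN (3+4=7). Cumulative: 45
Frame 6: OPEN (7+2=9). Cumulative: 54
Frame 7: STRIKE. 10 + next two rolls (5+1) = 16. Cumulative: 70
Frame 8: OPEN (5+1=6). Cumulative: 76
Frame 9: OPEN (3+2=5). Cumulative: 81
Frame 10: OPEN. Sum of all frame-10 rolls (5+2) = 7. Cumulative: 88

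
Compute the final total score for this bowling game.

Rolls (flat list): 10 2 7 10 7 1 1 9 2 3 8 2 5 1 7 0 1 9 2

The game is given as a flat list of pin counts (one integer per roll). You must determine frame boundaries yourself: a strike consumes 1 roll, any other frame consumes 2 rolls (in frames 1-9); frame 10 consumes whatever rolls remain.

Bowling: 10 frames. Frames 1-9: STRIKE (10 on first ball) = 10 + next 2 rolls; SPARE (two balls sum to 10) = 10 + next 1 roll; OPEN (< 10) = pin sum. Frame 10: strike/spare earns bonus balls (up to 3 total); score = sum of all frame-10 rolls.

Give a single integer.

Answer: 111

Derivation:
Frame 1: STRIKE. 10 + next two rolls (2+7) = 19. Cumulative: 19
Frame 2: OPEN (2+7=9). Cumulative: 28
Frame 3: STRIKE. 10 + next two rolls (7+1) = 18. Cumulative: 46
Frame 4: OPEN (7+1=8). Cumulative: 54
Frame 5: SPARE (1+9=10). 10 + next roll (2) = 12. Cumulative: 66
Frame 6: OPEN (2+3=5). Cumulative: 71
Frame 7: SPARE (8+2=10). 10 + next roll (5) = 15. Cumulative: 86
Frame 8: OPEN (5+1=6). Cumulative: 92
Frame 9: OPEN (7+0=7). Cumulative: 99
Frame 10: SPARE. Sum of all frame-10 rolls (1+9+2) = 12. Cumulative: 111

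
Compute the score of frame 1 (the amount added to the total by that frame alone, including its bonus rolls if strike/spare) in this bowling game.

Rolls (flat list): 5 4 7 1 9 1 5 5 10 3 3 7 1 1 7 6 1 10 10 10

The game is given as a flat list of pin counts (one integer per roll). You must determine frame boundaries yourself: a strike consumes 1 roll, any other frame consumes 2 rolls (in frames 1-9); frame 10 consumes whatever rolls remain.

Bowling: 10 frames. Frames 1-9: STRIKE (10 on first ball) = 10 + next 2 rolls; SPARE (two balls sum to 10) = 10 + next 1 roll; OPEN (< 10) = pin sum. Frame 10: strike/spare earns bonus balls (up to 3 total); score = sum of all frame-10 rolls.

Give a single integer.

Frame 1: OPEN (5+4=9). Cumulative: 9
Frame 2: OPEN (7+1=8). Cumulative: 17
Frame 3: SPARE (9+1=10). 10 + next roll (5) = 15. Cumulative: 32

Answer: 9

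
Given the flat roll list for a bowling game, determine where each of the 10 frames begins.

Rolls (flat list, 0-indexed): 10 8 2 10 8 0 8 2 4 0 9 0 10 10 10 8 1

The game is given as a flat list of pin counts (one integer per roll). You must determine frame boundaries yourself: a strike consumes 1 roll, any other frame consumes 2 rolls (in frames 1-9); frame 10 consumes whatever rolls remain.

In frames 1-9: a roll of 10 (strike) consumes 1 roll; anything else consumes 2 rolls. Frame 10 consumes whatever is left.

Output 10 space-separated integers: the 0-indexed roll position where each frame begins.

Frame 1 starts at roll index 0: roll=10 (strike), consumes 1 roll
Frame 2 starts at roll index 1: rolls=8,2 (sum=10), consumes 2 rolls
Frame 3 starts at roll index 3: roll=10 (strike), consumes 1 roll
Frame 4 starts at roll index 4: rolls=8,0 (sum=8), consumes 2 rolls
Frame 5 starts at roll index 6: rolls=8,2 (sum=10), consumes 2 rolls
Frame 6 starts at roll index 8: rolls=4,0 (sum=4), consumes 2 rolls
Frame 7 starts at roll index 10: rolls=9,0 (sum=9), consumes 2 rolls
Frame 8 starts at roll index 12: roll=10 (strike), consumes 1 roll
Frame 9 starts at roll index 13: roll=10 (strike), consumes 1 roll
Frame 10 starts at roll index 14: 3 remaining rolls

Answer: 0 1 3 4 6 8 10 12 13 14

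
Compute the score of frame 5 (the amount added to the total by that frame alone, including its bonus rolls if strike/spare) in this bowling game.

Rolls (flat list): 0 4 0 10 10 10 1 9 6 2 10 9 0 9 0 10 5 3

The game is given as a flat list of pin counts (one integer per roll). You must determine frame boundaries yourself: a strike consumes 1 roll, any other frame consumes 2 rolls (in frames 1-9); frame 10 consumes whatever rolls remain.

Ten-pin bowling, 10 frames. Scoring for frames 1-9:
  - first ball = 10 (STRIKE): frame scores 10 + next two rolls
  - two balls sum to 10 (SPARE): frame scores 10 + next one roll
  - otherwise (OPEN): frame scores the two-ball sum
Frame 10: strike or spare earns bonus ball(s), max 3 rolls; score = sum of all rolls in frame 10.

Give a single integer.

Frame 1: OPEN (0+4=4). Cumulative: 4
Frame 2: SPARE (0+10=10). 10 + next roll (10) = 20. Cumulative: 24
Frame 3: STRIKE. 10 + next two rolls (10+1) = 21. Cumulative: 45
Frame 4: STRIKE. 10 + next two rolls (1+9) = 20. Cumulative: 65
Frame 5: SPARE (1+9=10). 10 + next roll (6) = 16. Cumulative: 81
Frame 6: OPEN (6+2=8). Cumulative: 89
Frame 7: STRIKE. 10 + next two rolls (9+0) = 19. Cumulative: 108

Answer: 16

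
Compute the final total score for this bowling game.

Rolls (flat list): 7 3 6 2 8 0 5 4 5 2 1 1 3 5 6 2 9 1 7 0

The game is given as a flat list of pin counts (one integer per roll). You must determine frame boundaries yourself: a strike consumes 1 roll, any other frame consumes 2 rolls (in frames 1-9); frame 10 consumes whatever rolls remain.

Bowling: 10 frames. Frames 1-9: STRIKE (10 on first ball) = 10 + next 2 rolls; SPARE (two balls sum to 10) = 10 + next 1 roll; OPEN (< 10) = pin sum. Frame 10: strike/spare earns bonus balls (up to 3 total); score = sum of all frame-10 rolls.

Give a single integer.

Answer: 90

Derivation:
Frame 1: SPARE (7+3=10). 10 + next roll (6) = 16. Cumulative: 16
Frame 2: OPEN (6+2=8). Cumulative: 24
Frame 3: OPEN (8+0=8). Cumulative: 32
Frame 4: OPEN (5+4=9). Cumulative: 41
Frame 5: OPEN (5+2=7). Cumulative: 48
Frame 6: OPEN (1+1=2). Cumulative: 50
Frame 7: OPEN (3+5=8). Cumulative: 58
Frame 8: OPEN (6+2=8). Cumulative: 66
Frame 9: SPARE (9+1=10). 10 + next roll (7) = 17. Cumulative: 83
Frame 10: OPEN. Sum of all frame-10 rolls (7+0) = 7. Cumulative: 90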